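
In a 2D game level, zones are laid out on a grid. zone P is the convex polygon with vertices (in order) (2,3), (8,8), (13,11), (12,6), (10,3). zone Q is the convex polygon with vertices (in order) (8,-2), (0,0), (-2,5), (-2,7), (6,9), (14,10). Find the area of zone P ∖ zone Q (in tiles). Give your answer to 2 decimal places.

|zone P| = 39, |zone P∩zone Q| = 37.7976.
|zone P ∖ zone Q| = |zone P| − |zone P∩zone Q| = 39 − 37.7976 = 1.20.

1.20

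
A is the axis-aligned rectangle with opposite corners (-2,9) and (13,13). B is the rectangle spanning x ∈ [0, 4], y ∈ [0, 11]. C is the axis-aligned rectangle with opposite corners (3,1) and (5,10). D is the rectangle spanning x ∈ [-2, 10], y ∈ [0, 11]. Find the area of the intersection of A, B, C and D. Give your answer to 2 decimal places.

The intersection is the polygon with vertices (3,9), (3,10), (4,10), (4,9).
By the shoelace formula its area is 1.00.

1.00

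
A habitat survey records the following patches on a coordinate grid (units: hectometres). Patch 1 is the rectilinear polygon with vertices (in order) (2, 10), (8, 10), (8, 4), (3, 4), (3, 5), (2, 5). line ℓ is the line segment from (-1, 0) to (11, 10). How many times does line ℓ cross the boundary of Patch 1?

The segment meets the boundary at (3.8,4), (8,7.5).

2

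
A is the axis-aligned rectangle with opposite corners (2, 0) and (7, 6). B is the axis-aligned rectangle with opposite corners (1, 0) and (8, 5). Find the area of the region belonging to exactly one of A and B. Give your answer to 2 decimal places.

|A∩B|: x∈[2,7], y∈[0,5] → 5·5 = 25.
|A △ B| = |A| + |B| − 2·|A∩B| = 30 + 35 − 50 = 15.00.

15.00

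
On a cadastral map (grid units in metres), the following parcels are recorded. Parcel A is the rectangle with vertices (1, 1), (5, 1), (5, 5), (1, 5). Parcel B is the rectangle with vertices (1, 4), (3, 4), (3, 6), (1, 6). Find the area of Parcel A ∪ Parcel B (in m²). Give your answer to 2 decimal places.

By inclusion–exclusion:
Individual areas: |Parcel A| = 16, |Parcel B| = 4.
|Parcel A∩Parcel B|: x∈[1,3], y∈[4,5] → 2·1 = 2.
|Parcel A ∪ Parcel B| = 20 − 2 = 18.00.

18.00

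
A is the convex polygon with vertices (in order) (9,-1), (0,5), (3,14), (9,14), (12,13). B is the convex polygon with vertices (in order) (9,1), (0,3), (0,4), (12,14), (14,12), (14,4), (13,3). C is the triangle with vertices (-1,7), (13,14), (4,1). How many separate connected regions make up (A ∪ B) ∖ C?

(A ∪ B) ∖ C splits into 3 disjoint pieces (area 3.5996, area 28.7619, area 65.8632).

3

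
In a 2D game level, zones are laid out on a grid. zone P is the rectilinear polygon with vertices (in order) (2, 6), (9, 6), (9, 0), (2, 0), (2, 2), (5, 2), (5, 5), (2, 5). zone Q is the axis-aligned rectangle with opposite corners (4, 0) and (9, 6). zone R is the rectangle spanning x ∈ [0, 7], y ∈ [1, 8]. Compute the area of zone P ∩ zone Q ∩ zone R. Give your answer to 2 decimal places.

12.00

The intersection is the polygon with vertices (4,2), (5,2), (5,5), (4,5), (4,6), (7,6), (7,1), (4,1).
By the shoelace formula its area is 12.00.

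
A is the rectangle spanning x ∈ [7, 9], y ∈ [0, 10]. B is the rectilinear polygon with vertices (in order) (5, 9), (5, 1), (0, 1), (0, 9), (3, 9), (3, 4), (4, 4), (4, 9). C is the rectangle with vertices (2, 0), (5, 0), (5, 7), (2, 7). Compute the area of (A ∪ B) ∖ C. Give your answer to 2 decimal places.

|A ∪ B| = 55.
|(A ∪ B) ∩ C| = 15.
|(A ∪ B) ∖ C| = 55 − 15 = 40.00.

40.00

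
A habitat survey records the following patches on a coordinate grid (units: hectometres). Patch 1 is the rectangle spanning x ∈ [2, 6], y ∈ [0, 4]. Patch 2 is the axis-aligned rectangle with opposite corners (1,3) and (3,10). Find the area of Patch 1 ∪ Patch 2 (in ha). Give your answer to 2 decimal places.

By inclusion–exclusion:
Individual areas: |Patch 1| = 16, |Patch 2| = 14.
|Patch 1∩Patch 2|: x∈[2,3], y∈[3,4] → 1·1 = 1.
|Patch 1 ∪ Patch 2| = 30 − 1 = 29.00.

29.00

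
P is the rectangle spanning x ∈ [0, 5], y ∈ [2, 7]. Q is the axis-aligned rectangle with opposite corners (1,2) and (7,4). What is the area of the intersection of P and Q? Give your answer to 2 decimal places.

|P∩Q|: x∈[1,5], y∈[2,4] → 4·2 = 8.

8.00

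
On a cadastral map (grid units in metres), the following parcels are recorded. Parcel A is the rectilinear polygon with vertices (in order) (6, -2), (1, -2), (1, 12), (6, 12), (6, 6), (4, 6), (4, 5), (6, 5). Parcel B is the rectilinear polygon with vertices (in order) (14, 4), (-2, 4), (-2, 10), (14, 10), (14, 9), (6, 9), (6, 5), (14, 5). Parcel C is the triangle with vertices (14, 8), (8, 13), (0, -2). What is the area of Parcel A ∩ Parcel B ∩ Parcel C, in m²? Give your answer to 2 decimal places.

5.42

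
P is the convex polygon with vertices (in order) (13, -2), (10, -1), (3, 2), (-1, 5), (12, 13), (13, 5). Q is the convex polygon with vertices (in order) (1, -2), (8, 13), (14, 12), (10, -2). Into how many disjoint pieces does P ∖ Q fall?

P ∖ Q splits into 3 disjoint pieces (area 13.8478, area 19.6781, area 0.3125).

3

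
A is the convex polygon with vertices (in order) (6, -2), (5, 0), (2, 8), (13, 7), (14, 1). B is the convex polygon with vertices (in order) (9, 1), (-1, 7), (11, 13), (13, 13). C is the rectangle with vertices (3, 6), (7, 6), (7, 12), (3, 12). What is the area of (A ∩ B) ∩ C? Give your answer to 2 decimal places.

The region (A ∩ B) ∩ C is the polygon with vertices (7,7.545), (7,6), (3,6), (3,7.909).
By the shoelace formula its area is 6.91.

6.91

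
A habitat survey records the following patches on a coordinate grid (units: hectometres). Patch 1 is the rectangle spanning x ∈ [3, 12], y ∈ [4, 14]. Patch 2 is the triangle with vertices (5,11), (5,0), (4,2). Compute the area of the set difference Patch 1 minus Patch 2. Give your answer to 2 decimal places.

|Patch 1| = 90, |Patch 1∩Patch 2| = 2.7222.
|Patch 1 ∖ Patch 2| = |Patch 1| − |Patch 1∩Patch 2| = 90 − 2.7222 = 87.28.

87.28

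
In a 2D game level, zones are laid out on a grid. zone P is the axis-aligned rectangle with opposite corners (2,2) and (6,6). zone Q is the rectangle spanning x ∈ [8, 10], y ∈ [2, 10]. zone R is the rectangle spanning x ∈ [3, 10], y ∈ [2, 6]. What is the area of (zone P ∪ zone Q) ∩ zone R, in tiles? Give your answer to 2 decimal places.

20.00

|zone P ∪ zone Q| = 32.
|(zone P ∪ zone Q) ∩ zone R| = 20.00.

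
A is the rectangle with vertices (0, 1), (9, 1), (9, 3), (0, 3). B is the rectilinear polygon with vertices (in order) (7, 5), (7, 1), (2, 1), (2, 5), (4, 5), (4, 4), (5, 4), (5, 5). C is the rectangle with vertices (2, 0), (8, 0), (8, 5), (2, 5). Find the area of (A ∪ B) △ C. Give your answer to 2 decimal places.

15.00

|A ∪ B| = 27.
|(A ∪ B) ∩ C| = 21.
|(A ∪ B) △ C| = 27 + 30 − 42 = 15.00.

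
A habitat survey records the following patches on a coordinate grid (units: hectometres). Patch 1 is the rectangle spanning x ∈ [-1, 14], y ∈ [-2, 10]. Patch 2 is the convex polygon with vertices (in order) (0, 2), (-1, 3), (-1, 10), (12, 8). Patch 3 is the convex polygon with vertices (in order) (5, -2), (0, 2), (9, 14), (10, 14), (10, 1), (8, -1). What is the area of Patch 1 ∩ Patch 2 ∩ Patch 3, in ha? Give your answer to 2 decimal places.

25.07

The intersection is the polygon with vertices (10,8.308), (10,7), (0,2), (5.276,9.034).
By the shoelace formula its area is 25.07.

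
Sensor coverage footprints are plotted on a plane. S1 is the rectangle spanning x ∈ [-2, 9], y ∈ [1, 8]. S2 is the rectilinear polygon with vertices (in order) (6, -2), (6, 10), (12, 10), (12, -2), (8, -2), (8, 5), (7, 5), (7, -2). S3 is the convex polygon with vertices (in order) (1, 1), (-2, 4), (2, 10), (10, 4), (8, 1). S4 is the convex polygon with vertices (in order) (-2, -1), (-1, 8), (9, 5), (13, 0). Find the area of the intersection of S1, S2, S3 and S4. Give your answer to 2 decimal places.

8.53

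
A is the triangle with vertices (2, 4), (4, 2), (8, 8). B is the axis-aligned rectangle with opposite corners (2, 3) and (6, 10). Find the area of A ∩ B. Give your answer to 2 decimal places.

The intersection is the polygon with vertices (2,4), (6,6.667), (6,5), (4.667,3), (3,3).
By the shoelace formula its area is 7.50.

7.50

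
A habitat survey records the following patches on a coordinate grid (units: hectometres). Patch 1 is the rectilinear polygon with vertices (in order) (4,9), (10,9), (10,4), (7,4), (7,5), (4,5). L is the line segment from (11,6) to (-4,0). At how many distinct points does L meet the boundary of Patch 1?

2

The segment meets the boundary at (7,4.4), (10,5.6).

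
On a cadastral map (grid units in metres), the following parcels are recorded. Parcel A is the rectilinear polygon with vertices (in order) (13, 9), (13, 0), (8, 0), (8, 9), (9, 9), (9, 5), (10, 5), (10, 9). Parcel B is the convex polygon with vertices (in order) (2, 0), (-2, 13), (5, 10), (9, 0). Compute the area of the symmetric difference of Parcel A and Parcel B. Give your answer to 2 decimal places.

113.00

|Parcel A| = 41, |Parcel B| = 74.5, |Parcel A∩Parcel B| = 1.25.
|Parcel A △ Parcel B| = |Parcel A| + |Parcel B| − 2·|Parcel A∩Parcel B| = 41 + 74.5 − 2.5 = 113.00.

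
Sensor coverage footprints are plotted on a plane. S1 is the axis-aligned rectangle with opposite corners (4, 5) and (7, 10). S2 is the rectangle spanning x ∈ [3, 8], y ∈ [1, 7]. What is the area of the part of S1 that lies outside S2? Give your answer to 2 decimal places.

9.00

|S1∩S2|: x∈[4,7], y∈[5,7] → 3·2 = 6.
|S1| = 15.
|S1 ∖ S2| = |S1| − |S1∩S2| = 15 − 6 = 9.00.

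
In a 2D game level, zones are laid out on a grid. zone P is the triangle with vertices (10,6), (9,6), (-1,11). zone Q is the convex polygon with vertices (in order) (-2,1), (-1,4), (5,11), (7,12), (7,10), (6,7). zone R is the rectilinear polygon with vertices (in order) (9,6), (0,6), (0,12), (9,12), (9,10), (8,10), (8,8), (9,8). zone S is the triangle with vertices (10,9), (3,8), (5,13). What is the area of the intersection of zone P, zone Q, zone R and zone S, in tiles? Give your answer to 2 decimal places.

The intersection is the polygon with vertices (4.978,8.283), (4.556,8.222), (3.333,8.833), (3.4,9).
By the shoelace formula its area is 0.32.

0.32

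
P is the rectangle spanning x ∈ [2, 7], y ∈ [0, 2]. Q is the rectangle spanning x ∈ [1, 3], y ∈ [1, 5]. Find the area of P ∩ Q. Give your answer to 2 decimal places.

|P∩Q|: x∈[2,3], y∈[1,2] → 1·1 = 1.

1.00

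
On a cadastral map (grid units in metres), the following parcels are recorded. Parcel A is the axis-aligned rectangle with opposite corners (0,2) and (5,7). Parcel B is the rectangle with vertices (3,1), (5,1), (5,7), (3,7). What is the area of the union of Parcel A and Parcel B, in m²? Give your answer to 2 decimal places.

By inclusion–exclusion:
Individual areas: |Parcel A| = 25, |Parcel B| = 12.
|Parcel A∩Parcel B|: x∈[3,5], y∈[2,7] → 2·5 = 10.
|Parcel A ∪ Parcel B| = 37 − 10 = 27.00.

27.00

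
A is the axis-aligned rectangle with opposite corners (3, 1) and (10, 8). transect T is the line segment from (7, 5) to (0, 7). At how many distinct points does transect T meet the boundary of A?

The segment meets the boundary at (3,6.143).

1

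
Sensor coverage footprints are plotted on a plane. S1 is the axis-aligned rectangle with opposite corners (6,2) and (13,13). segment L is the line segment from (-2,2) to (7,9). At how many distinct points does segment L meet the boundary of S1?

The segment meets the boundary at (6,8.222).

1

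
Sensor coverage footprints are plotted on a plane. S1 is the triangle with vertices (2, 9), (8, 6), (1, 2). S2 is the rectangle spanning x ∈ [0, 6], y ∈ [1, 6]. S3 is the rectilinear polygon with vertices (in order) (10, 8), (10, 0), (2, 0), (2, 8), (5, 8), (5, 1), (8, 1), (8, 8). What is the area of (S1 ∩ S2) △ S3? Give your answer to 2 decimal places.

|S1 ∩ S2| = 11.7143.
|(S1 ∩ S2) ∩ S3| = 7.7143.
|(S1 ∩ S2) △ S3| = 11.7143 + 43 − 15.4286 = 39.29.

39.29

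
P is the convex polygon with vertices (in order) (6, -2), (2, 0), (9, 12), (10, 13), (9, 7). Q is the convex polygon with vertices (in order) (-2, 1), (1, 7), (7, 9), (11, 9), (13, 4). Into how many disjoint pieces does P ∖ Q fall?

P ∖ Q splits into 2 disjoint pieces (area 15.5088, area 4.7917).

2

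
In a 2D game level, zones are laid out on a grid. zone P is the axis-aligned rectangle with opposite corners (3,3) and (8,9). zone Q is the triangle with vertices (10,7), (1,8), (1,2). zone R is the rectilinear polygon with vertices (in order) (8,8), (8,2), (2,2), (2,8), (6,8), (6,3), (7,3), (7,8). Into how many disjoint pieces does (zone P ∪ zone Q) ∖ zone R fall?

3

(zone P ∪ zone Q) ∖ zone R splits into 3 disjoint pieces (area 10, area 5.6667, area 1.3333).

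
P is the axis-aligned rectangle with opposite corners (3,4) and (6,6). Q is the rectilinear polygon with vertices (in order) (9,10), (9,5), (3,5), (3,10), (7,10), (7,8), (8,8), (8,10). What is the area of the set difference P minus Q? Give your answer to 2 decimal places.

|P| = 6, |P∩Q| = 3.
|P ∖ Q| = |P| − |P∩Q| = 6 − 3 = 3.00.

3.00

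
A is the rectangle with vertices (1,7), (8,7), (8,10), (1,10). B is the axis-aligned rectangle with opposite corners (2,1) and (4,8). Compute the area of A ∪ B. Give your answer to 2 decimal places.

By inclusion–exclusion:
Individual areas: |A| = 21, |B| = 14.
|A∩B|: x∈[2,4], y∈[7,8] → 2·1 = 2.
|A ∪ B| = 35 − 2 = 33.00.

33.00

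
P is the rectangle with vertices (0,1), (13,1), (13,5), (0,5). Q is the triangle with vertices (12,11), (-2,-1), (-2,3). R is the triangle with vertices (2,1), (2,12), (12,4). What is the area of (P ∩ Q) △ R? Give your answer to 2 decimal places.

|P ∩ Q| = 10.0238.
|(P ∩ Q) ∩ R| = 3.8571.
|(P ∩ Q) △ R| = 10.0238 + 55 − 7.7143 = 57.31.

57.31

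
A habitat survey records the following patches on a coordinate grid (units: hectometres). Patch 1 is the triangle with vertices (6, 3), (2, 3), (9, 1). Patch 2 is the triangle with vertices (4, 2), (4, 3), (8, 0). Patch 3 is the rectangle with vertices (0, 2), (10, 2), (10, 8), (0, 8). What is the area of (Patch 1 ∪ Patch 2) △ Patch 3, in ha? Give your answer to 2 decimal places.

|Patch 1 ∪ Patch 2| = 5.6484.
|(Patch 1 ∪ Patch 2) ∩ Patch 3| = 3.315.
|(Patch 1 ∪ Patch 2) △ Patch 3| = 5.6484 + 60 − 6.63 = 59.02.

59.02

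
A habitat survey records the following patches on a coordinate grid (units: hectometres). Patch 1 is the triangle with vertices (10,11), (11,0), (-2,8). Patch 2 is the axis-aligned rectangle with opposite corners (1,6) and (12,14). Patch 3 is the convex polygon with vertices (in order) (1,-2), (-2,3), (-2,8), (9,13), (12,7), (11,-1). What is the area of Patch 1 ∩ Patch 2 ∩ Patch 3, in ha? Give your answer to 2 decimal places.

35.99

The intersection is the polygon with vertices (1.25,6), (1,6.154), (1,8.75), (10,11), (10.454,6).
By the shoelace formula its area is 35.99.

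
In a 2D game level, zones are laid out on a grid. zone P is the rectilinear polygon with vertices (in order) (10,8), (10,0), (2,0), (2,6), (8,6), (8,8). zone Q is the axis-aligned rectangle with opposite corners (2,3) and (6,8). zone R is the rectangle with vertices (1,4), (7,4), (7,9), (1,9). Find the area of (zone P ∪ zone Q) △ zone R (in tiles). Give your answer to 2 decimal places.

|zone P ∪ zone Q| = 60.
|(zone P ∪ zone Q) ∩ zone R| = 18.
|(zone P ∪ zone Q) △ zone R| = 60 + 30 − 36 = 54.00.

54.00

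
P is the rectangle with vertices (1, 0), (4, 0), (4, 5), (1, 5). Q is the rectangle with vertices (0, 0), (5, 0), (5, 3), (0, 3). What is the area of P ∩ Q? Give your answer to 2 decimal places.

|P∩Q|: x∈[1,4], y∈[0,3] → 3·3 = 9.

9.00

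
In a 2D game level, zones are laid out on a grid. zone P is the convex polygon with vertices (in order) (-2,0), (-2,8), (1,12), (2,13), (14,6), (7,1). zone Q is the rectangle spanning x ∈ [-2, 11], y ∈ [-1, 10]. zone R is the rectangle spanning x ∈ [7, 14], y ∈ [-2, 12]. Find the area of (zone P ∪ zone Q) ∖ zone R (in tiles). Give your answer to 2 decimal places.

110.71

|zone P ∪ zone Q| = 160.5536.
|(zone P ∪ zone Q) ∩ zone R| = 49.8452.
|(zone P ∪ zone Q) ∖ zone R| = 160.5536 − 49.8452 = 110.71.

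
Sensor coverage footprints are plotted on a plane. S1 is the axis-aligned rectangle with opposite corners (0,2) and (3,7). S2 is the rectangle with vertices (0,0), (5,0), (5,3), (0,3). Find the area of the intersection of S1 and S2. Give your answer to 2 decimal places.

|S1∩S2|: x∈[0,3], y∈[2,3] → 3·1 = 3.

3.00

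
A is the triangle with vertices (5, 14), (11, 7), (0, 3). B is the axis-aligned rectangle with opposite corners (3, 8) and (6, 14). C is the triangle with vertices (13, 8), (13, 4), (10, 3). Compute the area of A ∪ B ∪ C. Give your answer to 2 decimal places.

By inclusion–exclusion:
Individual areas: |A| = 50.5, |B| = 18, |C| = 6.
|A∩B| = 13.0167.
|A∩C| = 0.
|B∩C| = 0.
|A∩B∩C| = 0.
|A ∪ B ∪ C| = 74.5 − 13.0167 + 0 = 61.48.

61.48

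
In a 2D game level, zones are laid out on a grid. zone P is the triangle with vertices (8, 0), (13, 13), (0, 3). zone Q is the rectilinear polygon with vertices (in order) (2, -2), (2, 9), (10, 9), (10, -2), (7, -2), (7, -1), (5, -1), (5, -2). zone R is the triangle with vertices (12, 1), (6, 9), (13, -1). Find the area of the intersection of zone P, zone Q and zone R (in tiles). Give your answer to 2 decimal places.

0.59

The intersection is the polygon with vertices (6.659,8.122), (9.61,4.186), (9.525,3.965), (6.63,8.1).
By the shoelace formula its area is 0.59.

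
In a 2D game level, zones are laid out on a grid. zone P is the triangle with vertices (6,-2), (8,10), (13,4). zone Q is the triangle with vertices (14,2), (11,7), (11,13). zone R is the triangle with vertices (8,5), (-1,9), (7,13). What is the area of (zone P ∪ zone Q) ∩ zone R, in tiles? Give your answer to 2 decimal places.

1.05

The region (zone P ∪ zone Q) ∩ zone R is the polygon with vertices (7.643,7.857), (8,5), (7.224,5.345).
By the shoelace formula its area is 1.05.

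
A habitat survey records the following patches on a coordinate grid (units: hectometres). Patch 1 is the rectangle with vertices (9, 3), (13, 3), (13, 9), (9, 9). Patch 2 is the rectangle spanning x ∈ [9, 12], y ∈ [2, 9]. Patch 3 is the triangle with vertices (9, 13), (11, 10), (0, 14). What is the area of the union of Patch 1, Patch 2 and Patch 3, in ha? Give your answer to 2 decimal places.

By inclusion–exclusion:
Individual areas: |Patch 1| = 24, |Patch 2| = 21, |Patch 3| = 12.5.
|Patch 1∩Patch 2|: x∈[9,12], y∈[3,9] → 3·6 = 18.
|Patch 1∩Patch 3| = 0.
|Patch 2∩Patch 3| = 0.
|Patch 1∩Patch 2∩Patch 3| = 0.
|Patch 1 ∪ Patch 2 ∪ Patch 3| = 57.5 − 18 + 0 = 39.50.

39.50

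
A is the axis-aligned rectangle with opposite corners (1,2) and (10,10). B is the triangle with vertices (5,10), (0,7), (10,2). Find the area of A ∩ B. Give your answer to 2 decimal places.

The intersection is the polygon with vertices (1,7.6), (5,10), (10,2), (1,6.5).
By the shoelace formula its area is 26.95.

26.95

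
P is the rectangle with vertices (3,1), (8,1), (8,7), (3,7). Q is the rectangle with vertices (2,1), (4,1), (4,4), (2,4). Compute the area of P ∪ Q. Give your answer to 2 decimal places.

33.00

By inclusion–exclusion:
Individual areas: |P| = 30, |Q| = 6.
|P∩Q|: x∈[3,4], y∈[1,4] → 1·3 = 3.
|P ∪ Q| = 36 − 3 = 33.00.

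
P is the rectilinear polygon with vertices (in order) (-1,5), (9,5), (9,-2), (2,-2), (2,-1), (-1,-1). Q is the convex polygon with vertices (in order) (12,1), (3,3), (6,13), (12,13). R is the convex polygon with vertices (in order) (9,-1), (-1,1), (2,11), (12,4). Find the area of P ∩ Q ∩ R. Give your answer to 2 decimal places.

15.40

The intersection is the polygon with vertices (9,1.667), (3,3), (3.6,5), (9,5).
By the shoelace formula its area is 15.40.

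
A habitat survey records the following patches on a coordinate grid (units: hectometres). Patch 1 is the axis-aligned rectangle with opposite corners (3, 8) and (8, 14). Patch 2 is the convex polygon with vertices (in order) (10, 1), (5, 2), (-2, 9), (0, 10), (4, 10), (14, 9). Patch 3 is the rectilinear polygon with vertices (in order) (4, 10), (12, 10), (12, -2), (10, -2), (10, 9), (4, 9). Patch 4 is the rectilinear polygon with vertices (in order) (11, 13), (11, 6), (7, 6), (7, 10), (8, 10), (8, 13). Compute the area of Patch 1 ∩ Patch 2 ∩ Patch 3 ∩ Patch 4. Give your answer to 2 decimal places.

The intersection is the polygon with vertices (8,9), (7,9), (7,9.7), (8,9.6).
By the shoelace formula its area is 0.65.

0.65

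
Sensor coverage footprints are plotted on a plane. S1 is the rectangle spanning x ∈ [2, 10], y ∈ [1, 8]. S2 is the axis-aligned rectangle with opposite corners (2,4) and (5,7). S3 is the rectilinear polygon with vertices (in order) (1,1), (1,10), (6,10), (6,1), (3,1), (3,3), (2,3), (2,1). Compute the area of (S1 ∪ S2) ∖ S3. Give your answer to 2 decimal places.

30.00

|S1 ∪ S2| = 56.
|(S1 ∪ S2) ∩ S3| = 26.
|(S1 ∪ S2) ∖ S3| = 56 − 26 = 30.00.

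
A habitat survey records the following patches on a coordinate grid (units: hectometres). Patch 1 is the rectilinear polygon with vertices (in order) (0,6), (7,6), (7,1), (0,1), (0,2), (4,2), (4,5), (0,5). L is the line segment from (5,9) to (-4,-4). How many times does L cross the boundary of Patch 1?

The segment meets the boundary at (0,1.778), (0.154,2), (2.923,6), (2.231,5).

4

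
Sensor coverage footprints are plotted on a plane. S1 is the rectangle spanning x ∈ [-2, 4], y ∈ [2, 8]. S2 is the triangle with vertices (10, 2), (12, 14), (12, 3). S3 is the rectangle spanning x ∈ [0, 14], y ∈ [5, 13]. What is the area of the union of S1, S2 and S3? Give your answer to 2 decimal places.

By inclusion–exclusion:
Individual areas: |S1| = 36, |S2| = 11, |S3| = 112.
|S1∩S2| = 0.
|S1∩S3|: x∈[0,4], y∈[5,8] → 4·3 = 12.
|S2∩S3| = 6.6667.
|S1∩S2∩S3| = 0.
|S1 ∪ S2 ∪ S3| = 159 − 18.6667 + 0 = 140.33.

140.33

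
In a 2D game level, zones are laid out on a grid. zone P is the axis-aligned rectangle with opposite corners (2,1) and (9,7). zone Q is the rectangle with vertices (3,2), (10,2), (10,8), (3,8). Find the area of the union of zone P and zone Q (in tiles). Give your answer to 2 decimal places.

54.00

By inclusion–exclusion:
Individual areas: |zone P| = 42, |zone Q| = 42.
|zone P∩zone Q|: x∈[3,9], y∈[2,7] → 6·5 = 30.
|zone P ∪ zone Q| = 84 − 30 = 54.00.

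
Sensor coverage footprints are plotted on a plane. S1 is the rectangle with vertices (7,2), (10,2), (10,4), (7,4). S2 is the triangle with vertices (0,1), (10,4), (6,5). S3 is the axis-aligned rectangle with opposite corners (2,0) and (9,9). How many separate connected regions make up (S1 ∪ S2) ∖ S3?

2

(S1 ∪ S2) ∖ S3 splits into 2 disjoint pieces (area 2.125, area 0.7333).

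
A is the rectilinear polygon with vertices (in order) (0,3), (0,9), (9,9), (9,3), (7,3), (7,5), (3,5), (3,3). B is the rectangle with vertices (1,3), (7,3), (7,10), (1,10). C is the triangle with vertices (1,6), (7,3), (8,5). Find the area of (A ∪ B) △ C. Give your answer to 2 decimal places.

|A ∪ B| = 60.
|(A ∪ B) ∩ C| = 7.5.
|(A ∪ B) △ C| = 60 + 7.5 − 15 = 52.50.

52.50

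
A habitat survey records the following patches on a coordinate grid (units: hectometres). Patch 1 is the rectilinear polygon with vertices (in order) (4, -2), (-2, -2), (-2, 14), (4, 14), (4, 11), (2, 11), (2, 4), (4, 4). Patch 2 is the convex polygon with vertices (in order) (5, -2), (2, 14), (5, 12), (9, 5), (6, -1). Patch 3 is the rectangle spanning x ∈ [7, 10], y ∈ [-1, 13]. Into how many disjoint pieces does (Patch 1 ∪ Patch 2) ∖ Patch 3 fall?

(Patch 1 ∪ Patch 2) ∖ Patch 3 is a single connected region.

1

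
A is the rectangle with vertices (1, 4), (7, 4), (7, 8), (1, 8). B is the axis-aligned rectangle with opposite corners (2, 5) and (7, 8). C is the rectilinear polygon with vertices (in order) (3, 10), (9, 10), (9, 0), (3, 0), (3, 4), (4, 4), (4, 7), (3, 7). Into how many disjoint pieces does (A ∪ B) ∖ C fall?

1

(A ∪ B) ∖ C is a single connected region.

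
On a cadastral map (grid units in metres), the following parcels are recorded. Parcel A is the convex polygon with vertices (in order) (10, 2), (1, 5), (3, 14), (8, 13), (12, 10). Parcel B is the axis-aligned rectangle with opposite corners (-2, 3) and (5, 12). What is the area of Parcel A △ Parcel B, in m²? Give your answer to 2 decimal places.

|Parcel A| = 89, |Parcel B| = 63, |Parcel A∩Parcel B| = 25.2222.
|Parcel A △ Parcel B| = |Parcel A| + |Parcel B| − 2·|Parcel A∩Parcel B| = 89 + 63 − 50.4444 = 101.56.

101.56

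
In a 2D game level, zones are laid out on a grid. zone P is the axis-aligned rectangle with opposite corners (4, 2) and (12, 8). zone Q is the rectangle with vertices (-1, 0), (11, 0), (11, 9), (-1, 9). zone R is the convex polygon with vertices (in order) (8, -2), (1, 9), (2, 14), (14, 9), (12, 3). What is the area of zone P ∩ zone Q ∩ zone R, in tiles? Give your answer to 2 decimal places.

The intersection is the polygon with vertices (4,8), (11,8), (11,2), (5.455,2), (4,4.286).
By the shoelace formula its area is 40.34.

40.34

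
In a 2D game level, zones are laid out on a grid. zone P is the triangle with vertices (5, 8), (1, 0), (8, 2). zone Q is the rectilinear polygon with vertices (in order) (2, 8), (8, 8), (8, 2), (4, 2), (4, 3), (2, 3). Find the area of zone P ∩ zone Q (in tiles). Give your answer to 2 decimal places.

The intersection is the polygon with vertices (5,8), (8,2), (4,2), (4,3), (2.5,3).
By the shoelace formula its area is 16.25.

16.25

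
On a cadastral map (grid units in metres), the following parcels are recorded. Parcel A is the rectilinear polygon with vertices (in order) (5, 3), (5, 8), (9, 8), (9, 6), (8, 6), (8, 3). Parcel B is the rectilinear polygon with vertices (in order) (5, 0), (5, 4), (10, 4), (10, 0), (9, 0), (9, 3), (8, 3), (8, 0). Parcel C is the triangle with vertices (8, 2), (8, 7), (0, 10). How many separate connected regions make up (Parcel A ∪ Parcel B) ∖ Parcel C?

(Parcel A ∪ Parcel B) ∖ Parcel C splits into 3 disjoint pieces (area 10.5, area 3.3333, area 5).

3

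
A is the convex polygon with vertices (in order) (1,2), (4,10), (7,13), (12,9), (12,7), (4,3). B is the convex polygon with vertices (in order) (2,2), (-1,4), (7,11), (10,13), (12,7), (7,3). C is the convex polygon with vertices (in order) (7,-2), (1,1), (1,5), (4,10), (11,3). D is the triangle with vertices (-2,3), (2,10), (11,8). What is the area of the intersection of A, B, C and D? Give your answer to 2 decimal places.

11.33

The intersection is the polygon with vertices (7.389,6.611), (1.944,4.517), (3.093,7.581), (4.867,9.133).
By the shoelace formula its area is 11.33.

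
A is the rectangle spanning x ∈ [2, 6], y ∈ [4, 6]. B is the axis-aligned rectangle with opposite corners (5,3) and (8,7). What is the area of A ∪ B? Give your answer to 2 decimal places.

By inclusion–exclusion:
Individual areas: |A| = 8, |B| = 12.
|A∩B|: x∈[5,6], y∈[4,6] → 1·2 = 2.
|A ∪ B| = 20 − 2 = 18.00.

18.00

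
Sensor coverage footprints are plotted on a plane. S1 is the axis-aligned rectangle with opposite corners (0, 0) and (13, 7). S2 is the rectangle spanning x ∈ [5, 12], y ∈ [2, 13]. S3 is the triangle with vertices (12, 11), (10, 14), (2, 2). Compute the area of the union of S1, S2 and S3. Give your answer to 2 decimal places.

By inclusion–exclusion:
Individual areas: |S1| = 91, |S2| = 77, |S3| = 24.
|S1∩S2|: x∈[5,12], y∈[2,7] → 7·5 = 35.
|S1∩S3| = 5.5556.
|S2∩S3| = 20.6333.
|S1∩S2∩S3| = 2.8556.
|S1 ∪ S2 ∪ S3| = 192 − 61.1889 + 2.8556 = 133.67.

133.67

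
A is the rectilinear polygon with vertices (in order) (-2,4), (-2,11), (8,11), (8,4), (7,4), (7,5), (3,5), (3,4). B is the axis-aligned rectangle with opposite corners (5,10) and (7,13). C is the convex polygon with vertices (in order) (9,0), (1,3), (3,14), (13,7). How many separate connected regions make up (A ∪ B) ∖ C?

(A ∪ B) ∖ C splits into 3 disjoint pieces (area 26.7273, area 2.2, area 0.1786).

3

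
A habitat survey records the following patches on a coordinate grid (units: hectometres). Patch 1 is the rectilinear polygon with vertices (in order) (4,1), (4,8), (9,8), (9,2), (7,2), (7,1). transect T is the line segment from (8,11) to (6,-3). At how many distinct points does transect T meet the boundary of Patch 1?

2

The segment meets the boundary at (6.571,1), (7.571,8).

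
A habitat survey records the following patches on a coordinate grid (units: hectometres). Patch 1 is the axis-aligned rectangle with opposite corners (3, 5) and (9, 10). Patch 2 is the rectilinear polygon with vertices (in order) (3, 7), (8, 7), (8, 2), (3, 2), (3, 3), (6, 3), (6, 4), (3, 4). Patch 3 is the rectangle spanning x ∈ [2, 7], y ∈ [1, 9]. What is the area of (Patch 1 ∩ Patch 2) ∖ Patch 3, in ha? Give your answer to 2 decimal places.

|Patch 1 ∩ Patch 2| = 10.
|(Patch 1 ∩ Patch 2) ∩ Patch 3| = 8.
|(Patch 1 ∩ Patch 2) ∖ Patch 3| = 10 − 8 = 2.00.

2.00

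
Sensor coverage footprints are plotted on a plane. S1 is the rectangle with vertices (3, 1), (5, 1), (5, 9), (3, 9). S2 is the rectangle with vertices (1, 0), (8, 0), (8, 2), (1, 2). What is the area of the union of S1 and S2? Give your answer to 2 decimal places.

By inclusion–exclusion:
Individual areas: |S1| = 16, |S2| = 14.
|S1∩S2|: x∈[3,5], y∈[1,2] → 2·1 = 2.
|S1 ∪ S2| = 30 − 2 = 28.00.

28.00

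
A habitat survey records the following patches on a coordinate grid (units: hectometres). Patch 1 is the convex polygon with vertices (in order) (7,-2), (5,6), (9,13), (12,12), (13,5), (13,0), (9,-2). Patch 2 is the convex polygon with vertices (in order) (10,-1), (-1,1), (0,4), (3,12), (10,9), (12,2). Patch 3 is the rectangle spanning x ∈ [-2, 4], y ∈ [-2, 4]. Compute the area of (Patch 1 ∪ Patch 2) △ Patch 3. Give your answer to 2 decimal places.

150.30

|Patch 1 ∪ Patch 2| = 145.8441.
|(Patch 1 ∪ Patch 2) ∩ Patch 3| = 15.7727.
|(Patch 1 ∪ Patch 2) △ Patch 3| = 145.8441 + 36 − 31.5455 = 150.30.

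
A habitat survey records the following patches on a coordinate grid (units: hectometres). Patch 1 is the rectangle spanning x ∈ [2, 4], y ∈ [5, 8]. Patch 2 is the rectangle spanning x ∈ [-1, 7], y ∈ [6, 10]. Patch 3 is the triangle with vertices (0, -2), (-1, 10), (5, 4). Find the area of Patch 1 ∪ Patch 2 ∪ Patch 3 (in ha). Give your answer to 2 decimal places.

By inclusion–exclusion:
Individual areas: |Patch 1| = 6, |Patch 2| = 32, |Patch 3| = 33.
|Patch 1∩Patch 2|: x∈[2,4], y∈[6,8] → 2·2 = 4.
|Patch 1∩Patch 3| = 2.
|Patch 2∩Patch 3| = 7.3333.
|Patch 1∩Patch 2∩Patch 3| = 0.5.
|Patch 1 ∪ Patch 2 ∪ Patch 3| = 71 − 13.3333 + 0.5 = 58.17.

58.17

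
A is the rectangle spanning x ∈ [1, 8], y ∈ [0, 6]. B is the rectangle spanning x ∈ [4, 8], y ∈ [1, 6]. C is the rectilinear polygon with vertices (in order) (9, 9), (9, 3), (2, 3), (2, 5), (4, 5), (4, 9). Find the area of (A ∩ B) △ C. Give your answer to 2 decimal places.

|A ∩ B| = 20.
|(A ∩ B) ∩ C| = 12.
|(A ∩ B) △ C| = 20 + 34 − 24 = 30.00.

30.00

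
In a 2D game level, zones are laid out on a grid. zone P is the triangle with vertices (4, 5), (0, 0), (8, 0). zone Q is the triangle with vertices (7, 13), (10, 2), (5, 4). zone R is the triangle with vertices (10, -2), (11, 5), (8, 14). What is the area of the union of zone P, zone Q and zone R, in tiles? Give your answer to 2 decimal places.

By inclusion–exclusion:
Individual areas: |zone P| = 20, |zone Q| = 24.5, |zone R| = 15.
|zone P∩zone Q| = 0.
|zone P∩zone R| = 0.
|zone Q∩zone R| = 0.7935.
|zone P∩zone Q∩zone R| = 0.
|zone P ∪ zone Q ∪ zone R| = 59.5 − 0.7935 + 0 = 58.71.

58.71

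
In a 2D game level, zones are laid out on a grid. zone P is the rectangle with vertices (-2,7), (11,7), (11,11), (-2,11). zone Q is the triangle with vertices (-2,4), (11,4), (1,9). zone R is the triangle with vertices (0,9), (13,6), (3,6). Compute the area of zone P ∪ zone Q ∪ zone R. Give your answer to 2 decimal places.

84.13

By inclusion–exclusion:
Individual areas: |zone P| = 52, |zone Q| = 32.5, |zone R| = 15.
|zone P∩zone Q| = 5.2.
|zone P∩zone R| = 6.6667.
|zone Q∩zone R| = 7.0746.
|zone P∩zone Q∩zone R| = 3.5746.
|zone P ∪ zone Q ∪ zone R| = 99.5 − 18.9412 + 3.5746 = 84.13.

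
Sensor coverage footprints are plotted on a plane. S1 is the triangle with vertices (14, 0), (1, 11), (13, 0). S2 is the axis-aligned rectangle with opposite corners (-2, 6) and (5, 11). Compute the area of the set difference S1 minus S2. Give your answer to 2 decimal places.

4.94

|S1| = 5.5, |S1∩S2| = 0.5641.
|S1 ∖ S2| = |S1| − |S1∩S2| = 5.5 − 0.5641 = 4.94.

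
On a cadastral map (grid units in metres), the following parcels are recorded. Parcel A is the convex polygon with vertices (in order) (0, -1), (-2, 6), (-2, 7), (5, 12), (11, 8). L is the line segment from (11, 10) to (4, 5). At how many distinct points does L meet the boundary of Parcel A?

The segment meets the boundary at (9.552,8.966).

1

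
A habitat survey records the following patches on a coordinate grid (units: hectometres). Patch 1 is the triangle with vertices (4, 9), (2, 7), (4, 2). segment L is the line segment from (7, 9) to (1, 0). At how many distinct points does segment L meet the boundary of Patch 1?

The segment meets the boundary at (3.375,3.562), (4,4.5).

2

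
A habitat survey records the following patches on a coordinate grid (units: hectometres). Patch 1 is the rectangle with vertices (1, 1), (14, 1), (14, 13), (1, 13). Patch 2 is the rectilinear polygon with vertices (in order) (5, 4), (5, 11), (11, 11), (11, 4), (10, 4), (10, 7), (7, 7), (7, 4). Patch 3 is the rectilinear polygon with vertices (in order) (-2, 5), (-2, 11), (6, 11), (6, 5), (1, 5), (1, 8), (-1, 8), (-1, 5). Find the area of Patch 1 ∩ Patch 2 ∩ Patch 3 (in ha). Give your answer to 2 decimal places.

6.00

The intersection is the polygon with vertices (6,11), (6,5), (5,5), (5,11).
By the shoelace formula its area is 6.00.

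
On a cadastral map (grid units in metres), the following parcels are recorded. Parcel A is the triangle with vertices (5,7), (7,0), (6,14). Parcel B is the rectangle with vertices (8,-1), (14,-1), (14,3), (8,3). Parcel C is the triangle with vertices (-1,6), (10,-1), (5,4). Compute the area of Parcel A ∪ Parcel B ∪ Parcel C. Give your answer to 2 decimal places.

By inclusion–exclusion:
Individual areas: |Parcel A| = 10.5, |Parcel B| = 24, |Parcel C| = 10.
|Parcel A∩Parcel B| = 0.
|Parcel A∩Parcel C| = 0.5328.
|Parcel B∩Parcel C| = 0.7273.
|Parcel A∩Parcel B∩Parcel C| = 0.
|Parcel A ∪ Parcel B ∪ Parcel C| = 44.5 − 1.26 + 0 = 43.24.

43.24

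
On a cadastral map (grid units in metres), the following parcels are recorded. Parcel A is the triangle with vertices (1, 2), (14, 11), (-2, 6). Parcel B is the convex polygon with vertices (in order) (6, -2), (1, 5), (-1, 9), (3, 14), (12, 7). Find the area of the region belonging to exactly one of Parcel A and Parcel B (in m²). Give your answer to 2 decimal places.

89.30

|Parcel A| = 39.5, |Parcel B| = 104, |Parcel A∩Parcel B| = 27.0978.
|Parcel A △ Parcel B| = |Parcel A| + |Parcel B| − 2·|Parcel A∩Parcel B| = 39.5 + 104 − 54.1956 = 89.30.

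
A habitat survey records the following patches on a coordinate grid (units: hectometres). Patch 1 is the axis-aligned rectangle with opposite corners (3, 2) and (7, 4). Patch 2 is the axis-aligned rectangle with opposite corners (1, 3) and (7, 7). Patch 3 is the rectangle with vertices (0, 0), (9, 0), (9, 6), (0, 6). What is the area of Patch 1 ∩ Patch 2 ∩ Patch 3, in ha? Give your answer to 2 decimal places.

4.00

The intersection is the polygon with vertices (3,3), (3,4), (7,4), (7,3).
By the shoelace formula its area is 4.00.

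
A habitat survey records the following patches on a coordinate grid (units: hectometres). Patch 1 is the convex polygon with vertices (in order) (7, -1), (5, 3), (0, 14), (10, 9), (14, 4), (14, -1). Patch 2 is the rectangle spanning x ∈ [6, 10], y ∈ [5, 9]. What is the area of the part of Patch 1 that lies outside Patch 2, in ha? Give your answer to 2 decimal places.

87.50

|Patch 1| = 103.5, |Patch 1∩Patch 2| = 16.
|Patch 1 ∖ Patch 2| = |Patch 1| − |Patch 1∩Patch 2| = 103.5 − 16 = 87.50.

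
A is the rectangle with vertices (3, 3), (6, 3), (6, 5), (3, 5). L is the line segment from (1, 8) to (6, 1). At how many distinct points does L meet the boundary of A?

The segment meets the boundary at (4.571,3), (3.143,5).

2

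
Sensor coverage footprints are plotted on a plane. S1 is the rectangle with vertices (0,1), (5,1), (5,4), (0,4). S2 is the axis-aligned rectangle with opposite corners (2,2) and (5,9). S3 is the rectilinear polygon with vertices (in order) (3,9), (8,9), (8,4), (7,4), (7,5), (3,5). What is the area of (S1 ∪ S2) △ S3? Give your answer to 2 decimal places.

|S1 ∪ S2| = 30.
|(S1 ∪ S2) ∩ S3| = 8.
|(S1 ∪ S2) △ S3| = 30 + 21 − 16 = 35.00.

35.00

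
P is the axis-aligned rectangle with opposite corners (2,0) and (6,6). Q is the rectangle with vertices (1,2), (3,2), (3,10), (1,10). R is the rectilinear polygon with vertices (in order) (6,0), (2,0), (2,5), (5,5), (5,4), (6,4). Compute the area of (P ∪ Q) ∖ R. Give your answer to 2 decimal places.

|P ∪ Q| = 36.
|(P ∪ Q) ∩ R| = 19.
|(P ∪ Q) ∖ R| = 36 − 19 = 17.00.

17.00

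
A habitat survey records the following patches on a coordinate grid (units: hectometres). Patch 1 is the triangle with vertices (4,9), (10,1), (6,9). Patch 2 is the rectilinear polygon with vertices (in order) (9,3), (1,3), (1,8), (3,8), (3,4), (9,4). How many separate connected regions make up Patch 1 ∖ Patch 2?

Patch 1 ∖ Patch 2 splits into 2 disjoint pieces (area 6.875, area 0.5).

2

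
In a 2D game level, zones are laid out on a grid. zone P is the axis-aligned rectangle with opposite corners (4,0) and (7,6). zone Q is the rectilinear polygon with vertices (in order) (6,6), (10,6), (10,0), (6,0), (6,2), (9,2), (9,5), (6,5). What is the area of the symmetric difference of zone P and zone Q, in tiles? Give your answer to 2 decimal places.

27.00

|zone P| = 18, |zone Q| = 15, |zone P∩zone Q| = 3.
|zone P △ zone Q| = |zone P| + |zone Q| − 2·|zone P∩zone Q| = 18 + 15 − 6 = 27.00.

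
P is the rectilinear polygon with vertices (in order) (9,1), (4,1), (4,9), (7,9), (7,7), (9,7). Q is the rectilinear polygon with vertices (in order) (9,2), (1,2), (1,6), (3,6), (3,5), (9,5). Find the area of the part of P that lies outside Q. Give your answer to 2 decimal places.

|P| = 36, |P∩Q| = 15.
|P ∖ Q| = |P| − |P∩Q| = 36 − 15 = 21.00.

21.00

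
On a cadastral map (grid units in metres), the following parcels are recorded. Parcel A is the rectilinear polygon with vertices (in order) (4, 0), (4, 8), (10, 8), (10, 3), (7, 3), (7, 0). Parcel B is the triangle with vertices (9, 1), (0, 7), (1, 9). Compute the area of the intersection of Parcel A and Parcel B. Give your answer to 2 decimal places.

3.50

The intersection is the polygon with vertices (4,6), (7,3), (7,2.333), (4,4.333).
By the shoelace formula its area is 3.50.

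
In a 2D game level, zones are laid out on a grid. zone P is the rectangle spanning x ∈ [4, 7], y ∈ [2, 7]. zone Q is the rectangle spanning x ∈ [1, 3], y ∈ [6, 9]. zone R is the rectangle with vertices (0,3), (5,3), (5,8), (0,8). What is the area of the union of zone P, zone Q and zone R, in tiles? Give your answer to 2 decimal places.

38.00

By inclusion–exclusion:
Individual areas: |zone P| = 15, |zone Q| = 6, |zone R| = 25.
|zone P∩zone Q| = 0 (no overlap).
|zone P∩zone R|: x∈[4,5], y∈[3,7] → 1·4 = 4.
|zone Q∩zone R|: x∈[1,3], y∈[6,8] → 2·2 = 4.
|zone P∩zone Q∩zone R| = 0.
|zone P ∪ zone Q ∪ zone R| = 46 − 8 + 0 = 38.00.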